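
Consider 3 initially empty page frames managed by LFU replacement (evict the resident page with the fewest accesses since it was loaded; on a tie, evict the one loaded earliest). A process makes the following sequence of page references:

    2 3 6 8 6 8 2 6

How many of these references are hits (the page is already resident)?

3

2 -> miss, frames [2]
3 -> miss, frames [2, 3]
6 -> miss, frames [2, 3, 6]
8 -> miss, evict 2, frames [3, 6, 8]
6 -> hit
8 -> hit
2 -> miss, evict 3, frames [6, 8, 2]
6 -> hit
Hits: 3.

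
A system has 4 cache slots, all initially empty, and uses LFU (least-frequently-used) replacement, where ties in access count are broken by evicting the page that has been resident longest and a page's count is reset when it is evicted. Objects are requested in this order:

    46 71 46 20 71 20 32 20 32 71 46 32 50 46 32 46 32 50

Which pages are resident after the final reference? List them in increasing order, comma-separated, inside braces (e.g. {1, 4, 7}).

46: fault, frames [46]
71: fault, frames [46, 71]
46: hit
20: fault, frames [46, 71, 20]
71: hit
20: hit
32: fault, frames [46, 71, 20, 32]
20: hit
32: hit
71: hit
46: hit
32: hit
50: fault, evict 46, frames [71, 20, 32, 50]
46: fault, evict 50, frames [71, 20, 32, 46]
32: hit
46: hit
32: hit
50: fault, evict 46, frames [71, 20, 32, 50]

{20, 32, 50, 71}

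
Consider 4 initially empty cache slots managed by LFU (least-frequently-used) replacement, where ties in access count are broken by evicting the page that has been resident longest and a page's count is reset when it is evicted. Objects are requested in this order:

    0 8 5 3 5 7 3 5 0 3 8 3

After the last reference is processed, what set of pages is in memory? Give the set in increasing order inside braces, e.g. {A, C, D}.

{0, 3, 5, 8}

0: miss, frames [0]
8: miss, frames [0, 8]
5: miss, frames [0, 8, 5]
3: miss, frames [0, 8, 5, 3]
5: hit
7: miss, evict 0, frames [8, 5, 3, 7]
3: hit
5: hit
0: miss, evict 8, frames [5, 3, 7, 0]
3: hit
8: miss, evict 7, frames [5, 3, 0, 8]
3: hit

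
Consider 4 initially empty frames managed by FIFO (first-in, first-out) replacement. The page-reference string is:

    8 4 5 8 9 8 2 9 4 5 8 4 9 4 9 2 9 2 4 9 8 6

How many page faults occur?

8 → miss, frames [8]
4 → miss, frames [8, 4]
5 → miss, frames [8, 4, 5]
8 → hit
9 → miss, frames [8, 4, 5, 9]
8 → hit
2 → miss, evict 8, frames [4, 5, 9, 2]
9 → hit
4 → hit
5 → hit
8 → miss, evict 4, frames [5, 9, 2, 8]
4 → miss, evict 5, frames [9, 2, 8, 4]
9 → hit
4 → hit
9 → hit
2 → hit
9 → hit
2 → hit
4 → hit
9 → hit
8 → hit
6 → miss, evict 9, frames [2, 8, 4, 6]
Page faults: 8.

8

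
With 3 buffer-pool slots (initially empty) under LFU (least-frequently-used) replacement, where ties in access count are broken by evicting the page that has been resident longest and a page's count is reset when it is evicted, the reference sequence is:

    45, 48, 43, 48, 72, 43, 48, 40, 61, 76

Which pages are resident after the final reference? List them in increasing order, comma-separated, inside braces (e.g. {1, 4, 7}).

{43, 48, 76}

45 → fault, frames {45}
48 → fault, frames {45,48}
43 → fault, frames {45,48,43}
48 → hit
72 → fault, evict 45, frames {48,43,72}
43 → hit
48 → hit
40 → fault, evict 72, frames {48,43,40}
61 → fault, evict 40, frames {48,43,61}
76 → fault, evict 61, frames {48,43,76}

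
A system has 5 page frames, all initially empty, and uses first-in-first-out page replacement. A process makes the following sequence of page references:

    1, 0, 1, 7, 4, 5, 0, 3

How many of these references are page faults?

1 -> miss, frames (1)
0 -> miss, frames (1 0)
1 -> hit
7 -> miss, frames (1 0 7)
4 -> miss, frames (1 0 7 4)
5 -> miss, frames (1 0 7 4 5)
0 -> hit
3 -> miss, evict 1, frames (0 7 4 5 3)
Page faults: 6.

6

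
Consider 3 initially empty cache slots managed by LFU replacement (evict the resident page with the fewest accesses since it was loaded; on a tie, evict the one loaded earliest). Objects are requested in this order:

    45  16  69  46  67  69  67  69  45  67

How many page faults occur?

45 → fault, frames (45)
16 → fault, frames (45 16)
69 → fault, frames (45 16 69)
46 → fault, evict 45, frames (16 69 46)
67 → fault, evict 16, frames (69 46 67)
69 → hit
67 → hit
69 → hit
45 → fault, evict 46, frames (69 67 45)
67 → hit
Page faults: 6.

6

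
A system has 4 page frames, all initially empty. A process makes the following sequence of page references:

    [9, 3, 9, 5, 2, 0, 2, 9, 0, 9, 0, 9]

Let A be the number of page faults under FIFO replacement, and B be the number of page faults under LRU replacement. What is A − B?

1

Under FIFO: F F . F F F . F . . . . → 6 faults.
Under LRU: F F . F F F . . . . . . → 5 faults.
A − B = 6 − 5 = 1.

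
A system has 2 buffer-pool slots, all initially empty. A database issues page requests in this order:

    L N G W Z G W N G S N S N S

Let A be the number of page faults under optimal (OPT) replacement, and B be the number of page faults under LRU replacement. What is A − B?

-3

Under OPT: F F F F F . F F . F . . . . → 8 faults.
Under LRU: F F F F F F F F F F F . . . → 11 faults.
A − B = 8 − 11 = -3.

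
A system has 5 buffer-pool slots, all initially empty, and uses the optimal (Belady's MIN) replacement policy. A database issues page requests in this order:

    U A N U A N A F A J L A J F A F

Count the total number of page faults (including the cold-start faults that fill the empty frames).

6

U: fault, frames (U)
A: fault, frames (U A)
N: fault, frames (U A N)
U: hit
A: hit
N: hit
A: hit
F: fault, frames (U A N F)
A: hit
J: fault, frames (U A N F J)
L: fault, evict N, frames (U A F J L)
A: hit
J: hit
F: hit
A: hit
F: hit
Page faults: 6.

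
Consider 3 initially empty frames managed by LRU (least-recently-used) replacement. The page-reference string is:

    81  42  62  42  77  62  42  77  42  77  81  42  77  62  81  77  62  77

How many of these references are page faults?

81: fault, frames {81}
42: fault, frames {81,42}
62: fault, frames {81,42,62}
42: hit
77: fault, evict 81, frames {62,42,77}
62: hit
42: hit
77: hit
42: hit
77: hit
81: fault, evict 62, frames {42,77,81}
42: hit
77: hit
62: fault, evict 81, frames {42,77,62}
81: fault, evict 42, frames {77,62,81}
77: hit
62: hit
77: hit
Page faults: 7.

7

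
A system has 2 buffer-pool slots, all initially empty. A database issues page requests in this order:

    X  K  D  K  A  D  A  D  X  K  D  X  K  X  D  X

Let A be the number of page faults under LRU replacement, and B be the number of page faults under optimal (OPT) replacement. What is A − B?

Under LRU: F F F . F F . . F F F F F . F . → 11 faults.
Under OPT: F F F . F . . . F F . F . . F . → 8 faults.
A − B = 11 − 8 = 3.

3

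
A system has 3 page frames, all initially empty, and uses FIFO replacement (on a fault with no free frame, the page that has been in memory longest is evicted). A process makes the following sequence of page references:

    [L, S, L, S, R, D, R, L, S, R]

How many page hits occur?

L: fault, frames [L]
S: fault, frames [L, S]
L: hit
S: hit
R: fault, frames [L, S, R]
D: fault, evict L, frames [S, R, D]
R: hit
L: fault, evict S, frames [R, D, L]
S: fault, evict R, frames [D, L, S]
R: fault, evict D, frames [L, S, R]
Hits: 3.

3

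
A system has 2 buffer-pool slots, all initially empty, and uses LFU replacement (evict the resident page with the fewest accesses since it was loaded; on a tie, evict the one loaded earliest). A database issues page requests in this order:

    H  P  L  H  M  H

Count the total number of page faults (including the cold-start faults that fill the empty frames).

5

H -> miss, frames (H)
P -> miss, frames (H P)
L -> miss, evict H, frames (P L)
H -> miss, evict P, frames (L H)
M -> miss, evict L, frames (H M)
H -> hit
Page faults: 5.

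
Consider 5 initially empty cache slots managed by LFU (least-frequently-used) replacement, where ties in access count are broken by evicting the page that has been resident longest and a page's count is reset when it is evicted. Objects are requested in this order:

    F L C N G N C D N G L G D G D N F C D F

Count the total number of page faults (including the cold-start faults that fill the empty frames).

F: miss, frames [F]
L: miss, frames [F, L]
C: miss, frames [F, L, C]
N: miss, frames [F, L, C, N]
G: miss, frames [F, L, C, N, G]
N: hit
C: hit
D: miss, evict F, frames [L, C, N, G, D]
N: hit
G: hit
L: hit
G: hit
D: hit
G: hit
D: hit
N: hit
F: miss, evict L, frames [C, N, G, D, F]
C: hit
D: hit
F: hit
Page faults: 7.

7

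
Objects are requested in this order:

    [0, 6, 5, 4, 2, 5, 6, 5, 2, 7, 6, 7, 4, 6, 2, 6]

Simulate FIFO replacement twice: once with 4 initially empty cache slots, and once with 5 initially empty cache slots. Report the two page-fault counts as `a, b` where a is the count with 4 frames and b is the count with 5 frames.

7, 6

4 frames: F F F F F . . . . F F . . . . . → 7 faults.
5 frames: F F F F F . . . . F . . . . . . → 6 faults.
6 < 7: adding a frame reduced faults, as is typical.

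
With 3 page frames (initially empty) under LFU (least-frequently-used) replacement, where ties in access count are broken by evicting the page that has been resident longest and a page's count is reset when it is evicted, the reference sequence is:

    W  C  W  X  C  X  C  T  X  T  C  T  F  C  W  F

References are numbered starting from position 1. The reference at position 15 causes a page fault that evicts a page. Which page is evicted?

pos 1: W -> fault, frames (W)
pos 2: C -> fault, frames (W C)
pos 3: W -> hit
pos 4: X -> fault, frames (W C X)
pos 5: C -> hit
pos 6: X -> hit
pos 7: C -> hit
pos 8: T -> fault, evict W, frames (C X T)
pos 9: X -> hit
pos 10: T -> hit
pos 11: C -> hit
pos 12: T -> hit
pos 13: F -> fault, evict X, frames (C T F)
pos 14: C -> hit
pos 15: W -> fault, evict F, frames (C T W)
At position 15, page F is evicted.

F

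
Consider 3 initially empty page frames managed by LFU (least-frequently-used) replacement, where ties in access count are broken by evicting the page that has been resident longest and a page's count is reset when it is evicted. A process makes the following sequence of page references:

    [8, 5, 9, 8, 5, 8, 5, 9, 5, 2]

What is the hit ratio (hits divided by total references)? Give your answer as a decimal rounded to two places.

0.60

8 -> miss, frames {8}
5 -> miss, frames {8,5}
9 -> miss, frames {8,5,9}
8 -> hit
5 -> hit
8 -> hit
5 -> hit
9 -> hit
5 -> hit
2 -> miss, evict 9, frames {8,5,2}
Hits: 6 of 10 references → 6/10 = 0.6000.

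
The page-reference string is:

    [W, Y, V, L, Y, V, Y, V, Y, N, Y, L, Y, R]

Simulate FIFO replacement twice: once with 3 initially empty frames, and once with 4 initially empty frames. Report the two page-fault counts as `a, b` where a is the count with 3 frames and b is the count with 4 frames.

3 frames: F F F F . . . . . F F . . F → 7 faults.
4 frames: F F F F . . . . . F . . . F → 6 faults.
6 < 7: adding a frame reduced faults, as is typical.

7, 6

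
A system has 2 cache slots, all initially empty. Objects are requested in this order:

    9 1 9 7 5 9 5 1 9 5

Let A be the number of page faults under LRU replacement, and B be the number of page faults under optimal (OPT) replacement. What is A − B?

Under LRU: F F . F F F . F F F → 8 faults.
Under OPT: F F . F F . . F . F → 6 faults.
A − B = 8 − 6 = 2.

2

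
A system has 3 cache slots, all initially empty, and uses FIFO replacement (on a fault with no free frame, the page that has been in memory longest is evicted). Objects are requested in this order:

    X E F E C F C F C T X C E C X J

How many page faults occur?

9

X → miss, frames {X}
E → miss, frames {X,E}
F → miss, frames {X,E,F}
E → hit
C → miss, evict X, frames {E,F,C}
F → hit
C → hit
F → hit
C → hit
T → miss, evict E, frames {F,C,T}
X → miss, evict F, frames {C,T,X}
C → hit
E → miss, evict C, frames {T,X,E}
C → miss, evict T, frames {X,E,C}
X → hit
J → miss, evict X, frames {E,C,J}
Page faults: 9.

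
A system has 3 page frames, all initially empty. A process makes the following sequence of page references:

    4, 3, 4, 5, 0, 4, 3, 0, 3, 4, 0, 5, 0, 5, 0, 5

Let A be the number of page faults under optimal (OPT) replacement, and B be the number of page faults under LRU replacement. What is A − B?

Under OPT: F F . F F . . . . . . F . . . . → 5 faults.
Under LRU: F F . F F . F . . . . F . . . . → 6 faults.
A − B = 5 − 6 = -1.

-1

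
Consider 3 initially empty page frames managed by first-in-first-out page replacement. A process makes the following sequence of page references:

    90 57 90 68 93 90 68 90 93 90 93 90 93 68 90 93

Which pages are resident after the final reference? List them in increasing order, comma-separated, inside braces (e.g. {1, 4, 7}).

{68, 90, 93}

90 → miss, frames [90]
57 → miss, frames [90, 57]
90 → hit
68 → miss, frames [90, 57, 68]
93 → miss, evict 90, frames [57, 68, 93]
90 → miss, evict 57, frames [68, 93, 90]
68 → hit
90 → hit
93 → hit
90 → hit
93 → hit
90 → hit
93 → hit
68 → hit
90 → hit
93 → hit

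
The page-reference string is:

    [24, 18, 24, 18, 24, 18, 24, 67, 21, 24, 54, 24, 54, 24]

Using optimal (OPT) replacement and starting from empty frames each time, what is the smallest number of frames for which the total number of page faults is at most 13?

f=1: 14 faults
f=2: 5 faults
f=3: 5 faults
f=4: 5 faults
f=5: 5 faults
Smallest f with faults ≤ 13 is 2.

2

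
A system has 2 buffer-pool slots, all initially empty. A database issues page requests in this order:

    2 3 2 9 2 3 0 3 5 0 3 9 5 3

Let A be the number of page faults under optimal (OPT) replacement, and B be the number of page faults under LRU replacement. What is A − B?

-2

Under OPT: F F . F . F F . F . F F . F → 9 faults.
Under LRU: F F . F . F F . F F F F F F → 11 faults.
A − B = 9 − 11 = -2.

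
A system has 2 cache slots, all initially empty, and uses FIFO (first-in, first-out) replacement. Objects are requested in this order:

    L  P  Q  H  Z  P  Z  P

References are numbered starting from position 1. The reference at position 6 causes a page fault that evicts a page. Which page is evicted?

H

pos 1: L -> fault, frames [L]
pos 2: P -> fault, frames [L, P]
pos 3: Q -> fault, evict L, frames [P, Q]
pos 4: H -> fault, evict P, frames [Q, H]
pos 5: Z -> fault, evict Q, frames [H, Z]
pos 6: P -> fault, evict H, frames [Z, P]
At position 6, page H is evicted.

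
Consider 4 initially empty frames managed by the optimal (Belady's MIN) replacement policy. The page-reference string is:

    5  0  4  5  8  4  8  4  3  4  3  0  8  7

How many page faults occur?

5: fault, frames [5]
0: fault, frames [5, 0]
4: fault, frames [5, 0, 4]
5: hit
8: fault, frames [5, 0, 4, 8]
4: hit
8: hit
4: hit
3: fault, evict 5, frames [0, 4, 8, 3]
4: hit
3: hit
0: hit
8: hit
7: fault, evict 3, frames [0, 4, 8, 7]
Page faults: 6.

6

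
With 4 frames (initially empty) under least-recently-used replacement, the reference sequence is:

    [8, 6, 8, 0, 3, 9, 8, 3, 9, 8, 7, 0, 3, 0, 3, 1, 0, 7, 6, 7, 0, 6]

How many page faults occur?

10

8 → miss, frames [8]
6 → miss, frames [8, 6]
8 → hit
0 → miss, frames [6, 8, 0]
3 → miss, frames [6, 8, 0, 3]
9 → miss, evict 6, frames [8, 0, 3, 9]
8 → hit
3 → hit
9 → hit
8 → hit
7 → miss, evict 0, frames [3, 9, 8, 7]
0 → miss, evict 3, frames [9, 8, 7, 0]
3 → miss, evict 9, frames [8, 7, 0, 3]
0 → hit
3 → hit
1 → miss, evict 8, frames [7, 0, 3, 1]
0 → hit
7 → hit
6 → miss, evict 3, frames [1, 0, 7, 6]
7 → hit
0 → hit
6 → hit
Page faults: 10.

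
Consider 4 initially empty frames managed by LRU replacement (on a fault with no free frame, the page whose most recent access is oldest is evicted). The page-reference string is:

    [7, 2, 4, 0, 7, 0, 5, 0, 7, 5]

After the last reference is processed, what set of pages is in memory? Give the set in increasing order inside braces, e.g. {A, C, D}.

{0, 4, 5, 7}

7: fault, frames [7]
2: fault, frames [7, 2]
4: fault, frames [7, 2, 4]
0: fault, frames [7, 2, 4, 0]
7: hit
0: hit
5: fault, evict 2, frames [4, 7, 0, 5]
0: hit
7: hit
5: hit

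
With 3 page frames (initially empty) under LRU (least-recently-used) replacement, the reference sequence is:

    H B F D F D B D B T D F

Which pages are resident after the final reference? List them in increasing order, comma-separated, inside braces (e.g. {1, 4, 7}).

H: fault, frames {H}
B: fault, frames {H,B}
F: fault, frames {H,B,F}
D: fault, evict H, frames {B,F,D}
F: hit
D: hit
B: hit
D: hit
B: hit
T: fault, evict F, frames {D,B,T}
D: hit
F: fault, evict B, frames {T,D,F}

{D, F, T}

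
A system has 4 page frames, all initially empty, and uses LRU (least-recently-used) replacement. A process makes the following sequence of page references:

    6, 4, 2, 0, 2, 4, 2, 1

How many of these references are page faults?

6 → miss, frames {6}
4 → miss, frames {6,4}
2 → miss, frames {6,4,2}
0 → miss, frames {6,4,2,0}
2 → hit
4 → hit
2 → hit
1 → miss, evict 6, frames {0,4,2,1}
Page faults: 5.

5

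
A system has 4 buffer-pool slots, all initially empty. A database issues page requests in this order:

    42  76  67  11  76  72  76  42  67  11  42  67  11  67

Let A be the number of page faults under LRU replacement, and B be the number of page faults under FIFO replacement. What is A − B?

Under LRU: F F F F . F . F F F . . . . → 8 faults.
Under FIFO: F F F F . F . F . . . . . . → 6 faults.
A − B = 8 − 6 = 2.

2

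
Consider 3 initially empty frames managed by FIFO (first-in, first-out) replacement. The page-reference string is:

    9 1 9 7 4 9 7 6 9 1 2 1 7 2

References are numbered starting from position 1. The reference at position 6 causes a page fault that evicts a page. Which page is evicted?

1

pos 1: 9 → miss, frames {9}
pos 2: 1 → miss, frames {9,1}
pos 3: 9 → hit
pos 4: 7 → miss, frames {9,1,7}
pos 5: 4 → miss, evict 9, frames {1,7,4}
pos 6: 9 → miss, evict 1, frames {7,4,9}
At position 6, page 1 is evicted.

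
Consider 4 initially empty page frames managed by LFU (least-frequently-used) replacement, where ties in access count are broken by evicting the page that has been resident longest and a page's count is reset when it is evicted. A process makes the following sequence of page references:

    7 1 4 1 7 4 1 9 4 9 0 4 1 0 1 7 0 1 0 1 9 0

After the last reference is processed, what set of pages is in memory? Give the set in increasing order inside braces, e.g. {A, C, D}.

7: fault, frames [7]
1: fault, frames [7, 1]
4: fault, frames [7, 1, 4]
1: hit
7: hit
4: hit
1: hit
9: fault, frames [7, 1, 4, 9]
4: hit
9: hit
0: fault, evict 7, frames [1, 4, 9, 0]
4: hit
1: hit
0: hit
1: hit
7: fault, evict 9, frames [1, 4, 0, 7]
0: hit
1: hit
0: hit
1: hit
9: fault, evict 7, frames [1, 4, 0, 9]
0: hit

{0, 1, 4, 9}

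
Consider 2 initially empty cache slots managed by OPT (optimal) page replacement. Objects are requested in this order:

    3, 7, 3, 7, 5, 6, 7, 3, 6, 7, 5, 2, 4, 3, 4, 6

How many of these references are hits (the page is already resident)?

6

3: miss, frames [3]
7: miss, frames [3, 7]
3: hit
7: hit
5: miss, evict 3, frames [7, 5]
6: miss, evict 5, frames [7, 6]
7: hit
3: miss, evict 7, frames [6, 3]
6: hit
7: miss, evict 6, frames [3, 7]
5: miss, evict 7, frames [3, 5]
2: miss, evict 5, frames [3, 2]
4: miss, evict 2, frames [3, 4]
3: hit
4: hit
6: miss, evict 4, frames [3, 6]
Hits: 6.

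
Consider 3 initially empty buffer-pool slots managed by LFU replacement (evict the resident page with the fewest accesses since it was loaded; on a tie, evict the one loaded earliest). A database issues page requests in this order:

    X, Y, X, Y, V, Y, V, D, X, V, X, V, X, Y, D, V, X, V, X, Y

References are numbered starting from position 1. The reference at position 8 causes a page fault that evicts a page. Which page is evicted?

X

pos 1: X -> miss, frames {X}
pos 2: Y -> miss, frames {X,Y}
pos 3: X -> hit
pos 4: Y -> hit
pos 5: V -> miss, frames {X,Y,V}
pos 6: Y -> hit
pos 7: V -> hit
pos 8: D -> miss, evict X, frames {Y,V,D}
At position 8, page X is evicted.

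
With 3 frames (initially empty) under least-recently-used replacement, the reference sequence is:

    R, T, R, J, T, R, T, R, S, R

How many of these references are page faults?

4

R: miss, frames {R}
T: miss, frames {R,T}
R: hit
J: miss, frames {T,R,J}
T: hit
R: hit
T: hit
R: hit
S: miss, evict J, frames {T,R,S}
R: hit
Page faults: 4.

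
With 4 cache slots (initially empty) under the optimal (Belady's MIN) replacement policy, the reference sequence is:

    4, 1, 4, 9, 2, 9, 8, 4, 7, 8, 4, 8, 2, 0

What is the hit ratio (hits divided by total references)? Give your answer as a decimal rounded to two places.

0.50

4: fault, frames {4}
1: fault, frames {4,1}
4: hit
9: fault, frames {4,1,9}
2: fault, frames {4,1,9,2}
9: hit
8: fault, evict 9, frames {4,1,2,8}
4: hit
7: fault, evict 1, frames {4,2,8,7}
8: hit
4: hit
8: hit
2: hit
0: fault, evict 7, frames {4,2,8,0}
Hits: 7 of 14 references → 7/14 = 0.5000.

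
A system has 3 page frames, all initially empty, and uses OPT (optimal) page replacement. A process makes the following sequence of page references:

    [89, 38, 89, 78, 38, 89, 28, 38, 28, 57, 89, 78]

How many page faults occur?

6

89 → fault, frames {89}
38 → fault, frames {89,38}
89 → hit
78 → fault, frames {89,38,78}
38 → hit
89 → hit
28 → fault, evict 78, frames {89,38,28}
38 → hit
28 → hit
57 → fault, evict 28, frames {89,38,57}
89 → hit
78 → fault, evict 57, frames {89,38,78}
Page faults: 6.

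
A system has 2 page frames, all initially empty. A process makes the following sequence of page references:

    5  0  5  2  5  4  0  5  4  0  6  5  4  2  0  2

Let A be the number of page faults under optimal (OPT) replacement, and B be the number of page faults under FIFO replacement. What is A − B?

Under OPT: F F . F . F F . F . F F . F F . → 10 faults.
Under FIFO: F F . F F F F F F F F F F F F . → 14 faults.
A − B = 10 − 14 = -4.

-4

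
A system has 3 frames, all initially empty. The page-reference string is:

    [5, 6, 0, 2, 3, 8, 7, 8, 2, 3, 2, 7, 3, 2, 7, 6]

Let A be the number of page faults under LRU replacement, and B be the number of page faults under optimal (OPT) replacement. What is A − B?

Under LRU: F F F F F F F . F F . F . . . F → 11 faults.
Under OPT: F F F F F F F . . F . . . . . F → 9 faults.
A − B = 11 − 9 = 2.

2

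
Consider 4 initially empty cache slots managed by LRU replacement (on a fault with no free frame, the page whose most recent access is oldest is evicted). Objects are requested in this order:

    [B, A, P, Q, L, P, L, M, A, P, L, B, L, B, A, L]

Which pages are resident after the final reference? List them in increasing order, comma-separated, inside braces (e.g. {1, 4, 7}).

B -> miss, frames [B]
A -> miss, frames [B, A]
P -> miss, frames [B, A, P]
Q -> miss, frames [B, A, P, Q]
L -> miss, evict B, frames [A, P, Q, L]
P -> hit
L -> hit
M -> miss, evict A, frames [Q, P, L, M]
A -> miss, evict Q, frames [P, L, M, A]
P -> hit
L -> hit
B -> miss, evict M, frames [A, P, L, B]
L -> hit
B -> hit
A -> hit
L -> hit

{A, B, L, P}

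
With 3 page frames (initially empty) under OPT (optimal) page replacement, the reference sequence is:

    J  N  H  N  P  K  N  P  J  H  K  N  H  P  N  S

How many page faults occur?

J -> miss, frames [J]
N -> miss, frames [J, N]
H -> miss, frames [J, N, H]
N -> hit
P -> miss, evict H, frames [J, N, P]
K -> miss, evict J, frames [N, P, K]
N -> hit
P -> hit
J -> miss, evict P, frames [N, K, J]
H -> miss, evict J, frames [N, K, H]
K -> hit
N -> hit
H -> hit
P -> miss, evict H, frames [N, K, P]
N -> hit
S -> miss, evict P, frames [N, K, S]
Page faults: 9.

9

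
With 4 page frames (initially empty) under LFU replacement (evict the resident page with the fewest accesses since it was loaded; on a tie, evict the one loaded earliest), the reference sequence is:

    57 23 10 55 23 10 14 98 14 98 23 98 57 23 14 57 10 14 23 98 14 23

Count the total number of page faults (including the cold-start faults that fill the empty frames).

8

57 → miss, frames (57)
23 → miss, frames (57 23)
10 → miss, frames (57 23 10)
55 → miss, frames (57 23 10 55)
23 → hit
10 → hit
14 → miss, evict 57, frames (23 10 55 14)
98 → miss, evict 55, frames (23 10 14 98)
14 → hit
98 → hit
23 → hit
98 → hit
57 → miss, evict 10, frames (23 14 98 57)
23 → hit
14 → hit
57 → hit
10 → miss, evict 57, frames (23 14 98 10)
14 → hit
23 → hit
98 → hit
14 → hit
23 → hit
Page faults: 8.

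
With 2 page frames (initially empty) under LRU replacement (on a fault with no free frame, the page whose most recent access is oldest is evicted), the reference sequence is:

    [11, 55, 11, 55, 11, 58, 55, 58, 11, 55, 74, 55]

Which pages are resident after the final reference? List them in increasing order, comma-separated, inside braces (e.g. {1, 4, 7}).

{55, 74}

11: fault, frames (11)
55: fault, frames (11 55)
11: hit
55: hit
11: hit
58: fault, evict 55, frames (11 58)
55: fault, evict 11, frames (58 55)
58: hit
11: fault, evict 55, frames (58 11)
55: fault, evict 58, frames (11 55)
74: fault, evict 11, frames (55 74)
55: hit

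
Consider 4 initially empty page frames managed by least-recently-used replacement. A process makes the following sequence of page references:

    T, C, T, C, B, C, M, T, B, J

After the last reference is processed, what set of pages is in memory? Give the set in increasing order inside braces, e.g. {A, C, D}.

T -> miss, frames {T}
C -> miss, frames {T,C}
T -> hit
C -> hit
B -> miss, frames {T,C,B}
C -> hit
M -> miss, frames {T,B,C,M}
T -> hit
B -> hit
J -> miss, evict C, frames {M,T,B,J}

{B, J, M, T}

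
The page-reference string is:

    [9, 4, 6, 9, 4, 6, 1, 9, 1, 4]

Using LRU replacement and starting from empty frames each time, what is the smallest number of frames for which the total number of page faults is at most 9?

2

f=1: 10 faults
f=2: 9 faults
f=3: 6 faults
f=4: 4 faults
Smallest f with faults ≤ 9 is 2.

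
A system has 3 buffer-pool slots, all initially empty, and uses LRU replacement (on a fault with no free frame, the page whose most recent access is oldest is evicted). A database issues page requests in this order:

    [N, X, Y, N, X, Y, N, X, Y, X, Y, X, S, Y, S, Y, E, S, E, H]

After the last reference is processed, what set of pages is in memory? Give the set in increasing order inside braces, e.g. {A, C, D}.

N → fault, frames (N)
X → fault, frames (N X)
Y → fault, frames (N X Y)
N → hit
X → hit
Y → hit
N → hit
X → hit
Y → hit
X → hit
Y → hit
X → hit
S → fault, evict N, frames (Y X S)
Y → hit
S → hit
Y → hit
E → fault, evict X, frames (S Y E)
S → hit
E → hit
H → fault, evict Y, frames (S E H)

{E, H, S}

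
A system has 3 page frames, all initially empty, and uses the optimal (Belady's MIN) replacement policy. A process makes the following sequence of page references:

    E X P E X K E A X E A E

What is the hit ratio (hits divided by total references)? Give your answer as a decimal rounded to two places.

E → miss, frames {E}
X → miss, frames {E,X}
P → miss, frames {E,X,P}
E → hit
X → hit
K → miss, evict P, frames {E,X,K}
E → hit
A → miss, evict K, frames {E,X,A}
X → hit
E → hit
A → hit
E → hit
Hits: 7 of 12 references → 7/12 = 0.5833.

0.58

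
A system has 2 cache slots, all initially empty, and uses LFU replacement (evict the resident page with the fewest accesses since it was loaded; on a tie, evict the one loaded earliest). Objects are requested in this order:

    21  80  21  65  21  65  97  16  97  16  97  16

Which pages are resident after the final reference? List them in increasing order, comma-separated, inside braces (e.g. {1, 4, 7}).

{16, 21}

21: fault, frames [21]
80: fault, frames [21, 80]
21: hit
65: fault, evict 80, frames [21, 65]
21: hit
65: hit
97: fault, evict 65, frames [21, 97]
16: fault, evict 97, frames [21, 16]
97: fault, evict 16, frames [21, 97]
16: fault, evict 97, frames [21, 16]
97: fault, evict 16, frames [21, 97]
16: fault, evict 97, frames [21, 16]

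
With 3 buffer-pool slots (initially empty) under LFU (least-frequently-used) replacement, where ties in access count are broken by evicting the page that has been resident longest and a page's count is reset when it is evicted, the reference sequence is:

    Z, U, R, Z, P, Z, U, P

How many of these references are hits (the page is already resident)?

Z → miss, frames [Z]
U → miss, frames [Z, U]
R → miss, frames [Z, U, R]
Z → hit
P → miss, evict U, frames [Z, R, P]
Z → hit
U → miss, evict R, frames [Z, P, U]
P → hit
Hits: 3.

3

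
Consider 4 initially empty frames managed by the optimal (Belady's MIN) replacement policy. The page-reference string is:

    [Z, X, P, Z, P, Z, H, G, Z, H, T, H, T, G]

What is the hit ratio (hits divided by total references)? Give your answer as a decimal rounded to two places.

Z -> fault, frames [Z]
X -> fault, frames [Z, X]
P -> fault, frames [Z, X, P]
Z -> hit
P -> hit
Z -> hit
H -> fault, frames [Z, X, P, H]
G -> fault, evict P, frames [Z, X, H, G]
Z -> hit
H -> hit
T -> fault, evict X, frames [Z, H, G, T]
H -> hit
T -> hit
G -> hit
Hits: 8 of 14 references → 8/14 = 0.5714.

0.57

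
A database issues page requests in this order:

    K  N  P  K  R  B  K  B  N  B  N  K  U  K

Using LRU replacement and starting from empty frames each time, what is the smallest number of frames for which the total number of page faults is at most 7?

3

f=1: 14 faults
f=2: 10 faults
f=3: 7 faults
f=4: 7 faults
f=5: 6 faults
f=6: 6 faults
Smallest f with faults ≤ 7 is 3.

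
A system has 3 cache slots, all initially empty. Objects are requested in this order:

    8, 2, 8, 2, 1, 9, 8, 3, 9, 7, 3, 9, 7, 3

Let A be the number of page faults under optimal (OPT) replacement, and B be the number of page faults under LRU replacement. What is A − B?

Under OPT: F F . . F F . F . F . . . . → 6 faults.
Under LRU: F F . . F F F F . F . . . . → 7 faults.
A − B = 6 − 7 = -1.

-1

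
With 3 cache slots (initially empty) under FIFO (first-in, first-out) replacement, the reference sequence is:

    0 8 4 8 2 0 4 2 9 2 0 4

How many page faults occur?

7

0 → miss, frames [0]
8 → miss, frames [0, 8]
4 → miss, frames [0, 8, 4]
8 → hit
2 → miss, evict 0, frames [8, 4, 2]
0 → miss, evict 8, frames [4, 2, 0]
4 → hit
2 → hit
9 → miss, evict 4, frames [2, 0, 9]
2 → hit
0 → hit
4 → miss, evict 2, frames [0, 9, 4]
Page faults: 7.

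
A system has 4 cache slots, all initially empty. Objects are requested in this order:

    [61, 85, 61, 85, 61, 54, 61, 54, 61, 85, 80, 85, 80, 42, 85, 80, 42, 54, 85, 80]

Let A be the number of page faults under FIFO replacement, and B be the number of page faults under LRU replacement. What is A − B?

-1

Under FIFO: F F . . . F . . . . F . . F . . . . . . → 5 faults.
Under LRU: F F . . . F . . . . F . . F . . . F . . → 6 faults.
A − B = 5 − 6 = -1.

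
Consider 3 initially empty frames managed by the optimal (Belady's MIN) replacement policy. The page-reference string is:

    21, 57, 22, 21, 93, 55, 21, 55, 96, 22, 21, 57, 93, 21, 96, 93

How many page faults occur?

21: fault, frames {21}
57: fault, frames {21,57}
22: fault, frames {21,57,22}
21: hit
93: fault, evict 57, frames {21,22,93}
55: fault, evict 93, frames {21,22,55}
21: hit
55: hit
96: fault, evict 55, frames {21,22,96}
22: hit
21: hit
57: fault, evict 22, frames {21,96,57}
93: fault, evict 57, frames {21,96,93}
21: hit
96: hit
93: hit
Page faults: 8.

8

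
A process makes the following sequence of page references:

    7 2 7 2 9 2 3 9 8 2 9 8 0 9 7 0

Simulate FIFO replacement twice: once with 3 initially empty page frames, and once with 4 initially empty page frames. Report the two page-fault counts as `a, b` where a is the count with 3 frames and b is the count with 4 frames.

9, 7

3 frames: F F . . F . F . F F F . F . F . → 9 faults.
4 frames: F F . . F . F . F . . . F . F . → 7 faults.
7 < 9: adding a frame reduced faults, as is typical.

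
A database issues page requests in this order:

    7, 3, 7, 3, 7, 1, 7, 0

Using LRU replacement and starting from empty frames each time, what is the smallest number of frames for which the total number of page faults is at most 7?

f=1: 8 faults
f=2: 4 faults
f=3: 4 faults
f=4: 4 faults
Smallest f with faults ≤ 7 is 2.

2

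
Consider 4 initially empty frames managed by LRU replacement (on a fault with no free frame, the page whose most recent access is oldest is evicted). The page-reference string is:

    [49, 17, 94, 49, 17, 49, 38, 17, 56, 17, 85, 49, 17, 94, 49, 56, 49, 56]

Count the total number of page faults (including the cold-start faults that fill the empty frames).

49 -> miss, frames {49}
17 -> miss, frames {49,17}
94 -> miss, frames {49,17,94}
49 -> hit
17 -> hit
49 -> hit
38 -> miss, frames {94,17,49,38}
17 -> hit
56 -> miss, evict 94, frames {49,38,17,56}
17 -> hit
85 -> miss, evict 49, frames {38,56,17,85}
49 -> miss, evict 38, frames {56,17,85,49}
17 -> hit
94 -> miss, evict 56, frames {85,49,17,94}
49 -> hit
56 -> miss, evict 85, frames {17,94,49,56}
49 -> hit
56 -> hit
Page faults: 9.

9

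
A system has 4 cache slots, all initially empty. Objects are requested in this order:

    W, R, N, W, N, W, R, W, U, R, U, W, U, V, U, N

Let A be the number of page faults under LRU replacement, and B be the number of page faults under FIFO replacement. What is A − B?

1

Under LRU: F F F . . . . . F . . . . F . F → 6 faults.
Under FIFO: F F F . . . . . F . . . . F . . → 5 faults.
A − B = 6 − 5 = 1.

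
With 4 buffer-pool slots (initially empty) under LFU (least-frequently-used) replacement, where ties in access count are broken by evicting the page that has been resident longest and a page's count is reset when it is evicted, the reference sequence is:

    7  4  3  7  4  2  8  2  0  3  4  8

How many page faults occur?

7 -> fault, frames {7}
4 -> fault, frames {7,4}
3 -> fault, frames {7,4,3}
7 -> hit
4 -> hit
2 -> fault, frames {7,4,3,2}
8 -> fault, evict 3, frames {7,4,2,8}
2 -> hit
0 -> fault, evict 8, frames {7,4,2,0}
3 -> fault, evict 0, frames {7,4,2,3}
4 -> hit
8 -> fault, evict 3, frames {7,4,2,8}
Page faults: 8.

8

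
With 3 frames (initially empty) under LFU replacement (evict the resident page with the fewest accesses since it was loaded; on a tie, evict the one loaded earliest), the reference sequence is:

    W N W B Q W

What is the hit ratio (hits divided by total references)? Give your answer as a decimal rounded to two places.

W → miss, frames {W}
N → miss, frames {W,N}
W → hit
B → miss, frames {W,N,B}
Q → miss, evict N, frames {W,B,Q}
W → hit
Hits: 2 of 6 references → 2/6 = 0.3333.

0.33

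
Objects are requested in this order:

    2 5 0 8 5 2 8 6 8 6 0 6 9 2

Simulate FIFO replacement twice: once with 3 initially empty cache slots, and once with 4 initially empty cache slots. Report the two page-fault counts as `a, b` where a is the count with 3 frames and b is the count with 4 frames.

3 frames: F F F F . F . F . . F . F F → 9 faults.
4 frames: F F F F . . . F . . . . F F → 7 faults.
7 < 9: adding a frame reduced faults, as is typical.

9, 7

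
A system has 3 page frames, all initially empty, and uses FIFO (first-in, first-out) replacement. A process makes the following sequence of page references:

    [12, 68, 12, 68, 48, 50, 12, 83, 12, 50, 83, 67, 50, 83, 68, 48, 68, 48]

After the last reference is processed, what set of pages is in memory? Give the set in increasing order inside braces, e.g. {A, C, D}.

12 → miss, frames {12}
68 → miss, frames {12,68}
12 → hit
68 → hit
48 → miss, frames {12,68,48}
50 → miss, evict 12, frames {68,48,50}
12 → miss, evict 68, frames {48,50,12}
83 → miss, evict 48, frames {50,12,83}
12 → hit
50 → hit
83 → hit
67 → miss, evict 50, frames {12,83,67}
50 → miss, evict 12, frames {83,67,50}
83 → hit
68 → miss, evict 83, frames {67,50,68}
48 → miss, evict 67, frames {50,68,48}
68 → hit
48 → hit

{48, 50, 68}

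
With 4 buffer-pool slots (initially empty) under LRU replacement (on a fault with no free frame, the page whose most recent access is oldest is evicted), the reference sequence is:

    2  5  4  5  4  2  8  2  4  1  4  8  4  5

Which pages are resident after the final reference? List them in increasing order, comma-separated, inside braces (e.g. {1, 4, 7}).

{1, 4, 5, 8}

2 → miss, frames [2]
5 → miss, frames [2, 5]
4 → miss, frames [2, 5, 4]
5 → hit
4 → hit
2 → hit
8 → miss, frames [5, 4, 2, 8]
2 → hit
4 → hit
1 → miss, evict 5, frames [8, 2, 4, 1]
4 → hit
8 → hit
4 → hit
5 → miss, evict 2, frames [1, 8, 4, 5]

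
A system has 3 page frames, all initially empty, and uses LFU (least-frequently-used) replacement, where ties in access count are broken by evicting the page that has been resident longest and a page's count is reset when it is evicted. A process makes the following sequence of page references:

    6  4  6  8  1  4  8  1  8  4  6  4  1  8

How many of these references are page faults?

10

6 -> fault, frames [6]
4 -> fault, frames [6, 4]
6 -> hit
8 -> fault, frames [6, 4, 8]
1 -> fault, evict 4, frames [6, 8, 1]
4 -> fault, evict 8, frames [6, 1, 4]
8 -> fault, evict 1, frames [6, 4, 8]
1 -> fault, evict 4, frames [6, 8, 1]
8 -> hit
4 -> fault, evict 1, frames [6, 8, 4]
6 -> hit
4 -> hit
1 -> fault, evict 8, frames [6, 4, 1]
8 -> fault, evict 1, frames [6, 4, 8]
Page faults: 10.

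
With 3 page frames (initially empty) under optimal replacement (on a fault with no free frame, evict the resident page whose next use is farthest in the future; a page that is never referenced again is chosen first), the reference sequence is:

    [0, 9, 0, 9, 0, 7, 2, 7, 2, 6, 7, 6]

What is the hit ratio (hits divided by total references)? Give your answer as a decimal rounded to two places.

0 -> miss, frames {0}
9 -> miss, frames {0,9}
0 -> hit
9 -> hit
0 -> hit
7 -> miss, frames {0,9,7}
2 -> miss, evict 9, frames {0,7,2}
7 -> hit
2 -> hit
6 -> miss, evict 2, frames {0,7,6}
7 -> hit
6 -> hit
Hits: 7 of 12 references → 7/12 = 0.5833.

0.58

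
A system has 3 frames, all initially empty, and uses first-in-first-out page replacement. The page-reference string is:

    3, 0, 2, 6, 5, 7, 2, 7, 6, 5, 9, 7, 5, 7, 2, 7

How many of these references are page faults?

3 -> miss, frames (3)
0 -> miss, frames (3 0)
2 -> miss, frames (3 0 2)
6 -> miss, evict 3, frames (0 2 6)
5 -> miss, evict 0, frames (2 6 5)
7 -> miss, evict 2, frames (6 5 7)
2 -> miss, evict 6, frames (5 7 2)
7 -> hit
6 -> miss, evict 5, frames (7 2 6)
5 -> miss, evict 7, frames (2 6 5)
9 -> miss, evict 2, frames (6 5 9)
7 -> miss, evict 6, frames (5 9 7)
5 -> hit
7 -> hit
2 -> miss, evict 5, frames (9 7 2)
7 -> hit
Page faults: 12.

12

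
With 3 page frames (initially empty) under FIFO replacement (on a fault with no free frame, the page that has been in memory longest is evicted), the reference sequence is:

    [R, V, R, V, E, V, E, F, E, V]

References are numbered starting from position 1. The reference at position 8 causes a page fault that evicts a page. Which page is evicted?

pos 1: R → fault, frames [R]
pos 2: V → fault, frames [R, V]
pos 3: R → hit
pos 4: V → hit
pos 5: E → fault, frames [R, V, E]
pos 6: V → hit
pos 7: E → hit
pos 8: F → fault, evict R, frames [V, E, F]
At position 8, page R is evicted.

R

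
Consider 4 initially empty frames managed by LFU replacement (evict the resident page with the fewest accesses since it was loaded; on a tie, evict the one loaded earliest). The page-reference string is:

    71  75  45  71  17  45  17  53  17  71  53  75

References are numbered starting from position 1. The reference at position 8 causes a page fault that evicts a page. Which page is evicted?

pos 1: 71 → miss, frames [71]
pos 2: 75 → miss, frames [71, 75]
pos 3: 45 → miss, frames [71, 75, 45]
pos 4: 71 → hit
pos 5: 17 → miss, frames [71, 75, 45, 17]
pos 6: 45 → hit
pos 7: 17 → hit
pos 8: 53 → miss, evict 75, frames [71, 45, 17, 53]
At position 8, page 75 is evicted.

75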